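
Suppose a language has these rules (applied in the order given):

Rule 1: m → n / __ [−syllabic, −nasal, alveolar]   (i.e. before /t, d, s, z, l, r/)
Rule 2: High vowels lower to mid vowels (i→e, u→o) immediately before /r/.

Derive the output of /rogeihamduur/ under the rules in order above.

Rule 1 (nasal place assimilation): /m/ precedes the alveolar consonant /d/, so it assimilates in place to [n]. /rogeihamduur/ → rogeihanduur.
Rule 2 (pre-rhotic lowering): /u/ is a high vowel immediately before /r/, so it lowers to [o]. /rogeihanduur/ → rogeihanduor.

rogeihanduor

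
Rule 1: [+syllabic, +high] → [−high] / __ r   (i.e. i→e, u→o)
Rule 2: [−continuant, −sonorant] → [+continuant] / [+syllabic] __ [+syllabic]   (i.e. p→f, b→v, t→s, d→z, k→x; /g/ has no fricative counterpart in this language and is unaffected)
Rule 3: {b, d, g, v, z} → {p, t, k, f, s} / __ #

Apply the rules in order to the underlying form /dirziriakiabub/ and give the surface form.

derzeriaxiavup

Rule 1 (pre-rhotic lowering): /i/ is a high vowel immediately before /r/, so it lowers to [e]. /i/ is a high vowel immediately before /r/, so it lowers to [e]. /dirziriakiabub/ → derzeriakiabub.
Rule 2 (intervocalic spirantization): /k/ is a stop between vowels /a/ and /i/, so it spirantizes to the fricative [x]. /b/ is a stop between vowels /a/ and /u/, so it spirantizes to the fricative [v]. /derzeriakiabub/ → derzeriaxiavub.
Rule 3 (final devoicing): /b/ is a voiced obstruent in word-final position, so it devoices to [p]. /derzeriaxiavub/ → derzeriaxiavup.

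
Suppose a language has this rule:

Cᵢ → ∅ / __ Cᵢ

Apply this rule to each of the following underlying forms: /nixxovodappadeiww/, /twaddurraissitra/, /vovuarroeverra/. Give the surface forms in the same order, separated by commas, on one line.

/nixxovodappadeiww/: /xx/ is a geminate; the first /x/ deletes. /pp/ is a geminate; the first /p/ deletes. /ww/ is a geminate; the first /w/ deletes. → [nixovodapadeiw].
/twaddurraissitra/: /dd/ is a geminate; the first /d/ deletes. /rr/ is a geminate; the first /r/ deletes. /ss/ is a geminate; the first /s/ deletes. → [twaduraisitra].
/vovuarroeverra/: /rr/ is a geminate; the first /r/ deletes. /rr/ is a geminate; the first /r/ deletes. → [vovuaroevera].

nixovodapadeiw, twaduraisitra, vovuaroevera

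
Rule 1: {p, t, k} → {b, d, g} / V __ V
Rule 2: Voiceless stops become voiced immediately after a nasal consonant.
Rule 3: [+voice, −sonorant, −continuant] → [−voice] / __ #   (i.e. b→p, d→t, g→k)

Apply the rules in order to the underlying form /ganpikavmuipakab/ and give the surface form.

ganbigavmuibagap

Rule 1 (intervocalic voicing): /k/ is a voiceless stop between vowels /i/ and /a/, so it voices to [g]. /p/ is a voiceless stop between vowels /i/ and /a/, so it voices to [b]. /k/ is a voiceless stop between vowels /a/ and /a/, so it voices to [g]. /ganpikavmuipakab/ → ganpigavmuibagab.
Rule 2 (post-nasal voicing): /p/ is a voiceless stop immediately after the nasal /n/, so it voices to [b]. /ganpigavmuibagab/ → ganbigavmuibagab.
Rule 3 (final devoicing): /b/ is a voiced stop in word-final position, so it devoices to [p]. /ganbigavmuibagab/ → ganbigavmuibagap.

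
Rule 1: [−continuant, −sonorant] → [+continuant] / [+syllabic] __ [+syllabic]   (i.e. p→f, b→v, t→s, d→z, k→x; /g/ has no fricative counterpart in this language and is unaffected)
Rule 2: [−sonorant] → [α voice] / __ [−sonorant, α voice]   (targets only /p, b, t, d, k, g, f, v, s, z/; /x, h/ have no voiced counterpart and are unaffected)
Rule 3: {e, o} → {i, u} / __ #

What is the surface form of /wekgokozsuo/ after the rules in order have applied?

Rule 1 (intervocalic spirantization): /k/ is a stop between vowels /o/ and /o/, so it spirantizes to the fricative [x]. /wekgokozsuo/ → wekgoxozsuo.
Rule 2 (regressive voicing assimilation): /k/ precedes the voiced obstruent /g/, so it voices to [g] by assimilation. /z/ precedes the voiceless obstruent /s/, so it devoices to [s] by assimilation. /wekgoxozsuo/ → weggoxossuo.
Rule 3 (final vowel raising): /o/ is a mid vowel in word-final position, so it raises to [u]. /weggoxossuo/ → weggoxossuu.

weggoxossuu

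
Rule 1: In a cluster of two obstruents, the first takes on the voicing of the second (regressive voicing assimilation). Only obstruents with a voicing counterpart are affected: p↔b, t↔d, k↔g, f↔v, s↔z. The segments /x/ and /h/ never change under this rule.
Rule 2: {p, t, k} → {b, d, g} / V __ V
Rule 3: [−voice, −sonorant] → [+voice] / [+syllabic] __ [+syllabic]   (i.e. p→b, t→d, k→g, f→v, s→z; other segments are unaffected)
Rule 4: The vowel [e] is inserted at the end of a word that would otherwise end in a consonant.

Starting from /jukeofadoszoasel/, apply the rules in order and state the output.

Rule 1 (regressive voicing assimilation): /s/ precedes the voiced obstruent /z/, so it voices to [z] by assimilation. /jukeofadoszoasel/ → jukeofadozzoasel.
Rule 2 (intervocalic voicing): /k/ is a voiceless stop between vowels /u/ and /e/, so it voices to [g]. /jukeofadozzoasel/ → jugeofadozzoasel.
Rule 3 (intervocalic voicing): /f/ is a voiceless obstruent between vowels /o/ and /a/, so it voices to [v]. /s/ is a voiceless obstruent between vowels /a/ and /e/, so it voices to [z]. /jugeofadozzoasel/ → jugeovadozzoazel.
Rule 4 (final e-epenthesis): the form ends in the consonant /l/, so [e] is inserted word-finally. /jugeovadozzoazel/ → jugeovadozzoazele.

jugeovadozzoazele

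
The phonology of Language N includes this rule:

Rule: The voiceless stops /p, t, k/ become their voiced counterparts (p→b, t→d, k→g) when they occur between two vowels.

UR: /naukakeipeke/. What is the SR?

naugageibege

/k/ is a voiceless stop between vowels /u/ and /a/, so it voices to [g].
/k/ is a voiceless stop between vowels /a/ and /e/, so it voices to [g].
/p/ is a voiceless stop between vowels /i/ and /e/, so it voices to [b].
/k/ is a voiceless stop between vowels /e/ and /e/, so it voices to [g].
Surface form: [naugageibege].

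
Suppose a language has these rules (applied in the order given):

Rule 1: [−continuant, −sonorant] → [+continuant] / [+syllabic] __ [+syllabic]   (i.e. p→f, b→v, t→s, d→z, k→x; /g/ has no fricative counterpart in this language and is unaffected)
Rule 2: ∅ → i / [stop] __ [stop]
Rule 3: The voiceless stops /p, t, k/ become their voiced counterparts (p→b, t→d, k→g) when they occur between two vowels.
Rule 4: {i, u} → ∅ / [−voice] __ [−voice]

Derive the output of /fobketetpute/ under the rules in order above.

Rule 1 (intervocalic spirantization): /t/ is a stop between vowels /e/ and /e/, so it spirantizes to the fricative [s]. /t/ is a stop between vowels /u/ and /e/, so it spirantizes to the fricative [s]. /fobketetpute/ → fobkesetpuse.
Rule 2 (stop-cluster i-epenthesis): /b/ and /k/ form a stop–stop cluster, so [i] is inserted between them. /t/ and /p/ form a stop–stop cluster, so [i] is inserted between them. /fobkesetpuse/ → fobikesetipuse.
Rule 3 (intervocalic voicing): /k/ is a voiceless stop between vowels /i/ and /e/, so it voices to [g]. /t/ is a voiceless stop between vowels /e/ and /i/, so it voices to [d]. /p/ is a voiceless stop between vowels /i/ and /u/, so it voices to [b]. /fobikesetipuse/ → fobigesedibuse.
Rule 4 (high vowel syncope): no segment meets the environment; /fobigesedibuse/ is unchanged.

fobigesedibuse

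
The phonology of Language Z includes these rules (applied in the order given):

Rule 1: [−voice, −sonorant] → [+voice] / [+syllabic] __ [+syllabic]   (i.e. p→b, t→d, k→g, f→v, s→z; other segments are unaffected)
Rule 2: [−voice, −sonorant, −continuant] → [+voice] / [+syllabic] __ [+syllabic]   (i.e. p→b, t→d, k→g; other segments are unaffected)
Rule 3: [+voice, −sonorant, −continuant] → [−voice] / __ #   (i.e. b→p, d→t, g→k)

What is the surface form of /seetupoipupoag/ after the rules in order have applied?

Rule 1 (intervocalic voicing): /t/ is a voiceless obstruent between vowels /e/ and /u/, so it voices to [d]. /p/ is a voiceless obstruent between vowels /u/ and /o/, so it voices to [b]. /p/ is a voiceless obstruent between vowels /i/ and /u/, so it voices to [b]. /p/ is a voiceless obstruent between vowels /u/ and /o/, so it voices to [b]. /seetupoipupoag/ → seeduboibuboag.
Rule 2 (intervocalic voicing): no segment meets the environment; /seeduboibuboag/ is unchanged.
Rule 3 (final devoicing): /g/ is a voiced stop in word-final position, so it devoices to [k]. /seeduboibuboag/ → seeduboibuboak.

seeduboibuboak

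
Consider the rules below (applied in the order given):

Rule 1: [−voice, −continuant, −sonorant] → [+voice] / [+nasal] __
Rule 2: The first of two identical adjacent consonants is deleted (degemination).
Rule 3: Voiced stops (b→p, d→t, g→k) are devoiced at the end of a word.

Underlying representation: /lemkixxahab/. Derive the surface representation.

lemgixahap

Rule 1 (post-nasal voicing): /k/ is a voiceless stop immediately after the nasal /m/, so it voices to [g]. /lemkixxahab/ → lemgixxahab.
Rule 2 (degemination): /xx/ is a geminate; the first /x/ deletes. /lemgixxahab/ → lemgixahab.
Rule 3 (final devoicing): /b/ is a voiced stop in word-final position, so it devoices to [p]. /lemgixahab/ → lemgixahap.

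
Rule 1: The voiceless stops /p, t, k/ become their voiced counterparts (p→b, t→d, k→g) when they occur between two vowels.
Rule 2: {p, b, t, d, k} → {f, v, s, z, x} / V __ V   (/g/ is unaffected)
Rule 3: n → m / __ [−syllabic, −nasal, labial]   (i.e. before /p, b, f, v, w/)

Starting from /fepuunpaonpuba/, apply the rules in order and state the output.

fevuumpaompuva

Rule 1 (intervocalic voicing): /p/ is a voiceless stop between vowels /e/ and /u/, so it voices to [b]. /fepuunpaonpuba/ → febuunpaonpuba.
Rule 2 (intervocalic spirantization): /b/ is a stop between vowels /e/ and /u/, so it spirantizes to the fricative [v]. /b/ is a stop between vowels /u/ and /a/, so it spirantizes to the fricative [v]. /febuunpaonpuba/ → fevuunpaonpuva.
Rule 3 (nasal place assimilation): /n/ precedes the labial consonant /p/, so it assimilates in place to [m]. /n/ precedes the labial consonant /p/, so it assimilates in place to [m]. /fevuunpaonpuva/ → fevuumpaompuva.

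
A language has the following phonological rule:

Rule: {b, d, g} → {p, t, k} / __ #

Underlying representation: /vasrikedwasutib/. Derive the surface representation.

vasrikedwasutip

Scanning /vasrikedwasutib/: /d/ at position 8 is not in the conditioning environment; /b/ is a voiced stop in word-final position, so it devoices to [p].
Result: [vasrikedwasutip].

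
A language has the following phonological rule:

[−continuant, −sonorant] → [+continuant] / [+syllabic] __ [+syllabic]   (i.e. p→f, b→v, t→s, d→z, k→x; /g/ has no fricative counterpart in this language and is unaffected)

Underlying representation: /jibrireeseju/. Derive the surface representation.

jibrireeseju

No segment of /jibrireeseju/ meets the structural description of the rule, so the form surfaces unchanged.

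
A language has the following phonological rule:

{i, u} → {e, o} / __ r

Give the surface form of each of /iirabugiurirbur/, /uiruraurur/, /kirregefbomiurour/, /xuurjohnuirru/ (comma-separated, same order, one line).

/iirabugiurirbur/: /i/ is a high vowel immediately before /r/, so it lowers to [e]. /u/ is a high vowel immediately before /r/, so it lowers to [o]. /i/ is a high vowel immediately before /r/, so it lowers to [e]. /u/ is a high vowel immediately before /r/, so it lowers to [o]. → [ierabugiorerbor].
/uiruraurur/: /i/ is a high vowel immediately before /r/, so it lowers to [e]. /u/ is a high vowel immediately before /r/, so it lowers to [o]. /u/ is a high vowel immediately before /r/, so it lowers to [o]. /u/ is a high vowel immediately before /r/, so it lowers to [o]. → [ueroraoror].
/kirregefbomiurour/: /i/ is a high vowel immediately before /r/, so it lowers to [e]. /u/ is a high vowel immediately before /r/, so it lowers to [o]. /u/ is a high vowel immediately before /r/, so it lowers to [o]. → [kerregefbomioroor].
/xuurjohnuirru/: /u/ is a high vowel immediately before /r/, so it lowers to [o]. /i/ is a high vowel immediately before /r/, so it lowers to [e]. → [xuorjohnuerru].

ierabugiorerbor, ueroraoror, kerregefbomioroor, xuorjohnuerru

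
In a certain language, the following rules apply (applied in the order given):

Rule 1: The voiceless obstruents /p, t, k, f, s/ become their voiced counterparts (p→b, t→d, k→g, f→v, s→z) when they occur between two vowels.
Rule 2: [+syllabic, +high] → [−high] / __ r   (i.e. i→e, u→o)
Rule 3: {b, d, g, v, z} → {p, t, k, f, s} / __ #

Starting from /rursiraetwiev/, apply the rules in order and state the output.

rorseraetwief

Rule 1 (intervocalic voicing): no segment meets the environment; /rursiraetwiev/ is unchanged.
Rule 2 (pre-rhotic lowering): /u/ is a high vowel immediately before /r/, so it lowers to [o]. /i/ is a high vowel immediately before /r/, so it lowers to [e]. /rursiraetwiev/ → rorseraetwiev.
Rule 3 (final devoicing): /v/ is a voiced obstruent in word-final position, so it devoices to [f]. /rorseraetwiev/ → rorseraetwief.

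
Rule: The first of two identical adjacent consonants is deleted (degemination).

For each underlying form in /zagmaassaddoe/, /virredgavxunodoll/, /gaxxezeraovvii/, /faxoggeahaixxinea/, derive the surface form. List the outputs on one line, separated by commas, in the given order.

zagmaasadoe, viredgavxunodol, gaxezeraovii, faxogeahaixinea

/zagmaassaddoe/: /ss/ is a geminate; the first /s/ deletes. /dd/ is a geminate; the first /d/ deletes. → [zagmaasadoe].
/virredgavxunodoll/: /rr/ is a geminate; the first /r/ deletes. /ll/ is a geminate; the first /l/ deletes. → [viredgavxunodol].
/gaxxezeraovvii/: /xx/ is a geminate; the first /x/ deletes. /vv/ is a geminate; the first /v/ deletes. → [gaxezeraovii].
/faxoggeahaixxinea/: /gg/ is a geminate; the first /g/ deletes. /xx/ is a geminate; the first /x/ deletes. → [faxogeahaixinea].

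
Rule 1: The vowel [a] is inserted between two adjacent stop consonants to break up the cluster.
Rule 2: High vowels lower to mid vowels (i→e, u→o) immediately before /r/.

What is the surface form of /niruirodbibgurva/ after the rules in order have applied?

Rule 1 (stop-cluster a-epenthesis): /d/ and /b/ form a stop–stop cluster, so [a] is inserted between them. /b/ and /g/ form a stop–stop cluster, so [a] is inserted between them. /niruirodbibgurva/ → niruirodabibagurva.
Rule 2 (pre-rhotic lowering): /i/ is a high vowel immediately before /r/, so it lowers to [e]. /i/ is a high vowel immediately before /r/, so it lowers to [e]. /u/ is a high vowel immediately before /r/, so it lowers to [o]. /niruirodabibagurva/ → neruerodabibagorva.

neruerodabibagorva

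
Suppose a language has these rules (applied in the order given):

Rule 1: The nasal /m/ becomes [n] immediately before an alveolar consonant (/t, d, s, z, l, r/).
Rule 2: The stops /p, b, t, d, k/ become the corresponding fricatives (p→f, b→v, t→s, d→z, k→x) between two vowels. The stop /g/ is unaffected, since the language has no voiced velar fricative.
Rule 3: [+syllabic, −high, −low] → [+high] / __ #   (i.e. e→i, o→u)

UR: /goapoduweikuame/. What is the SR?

goafozuweixuami

Rule 1 (nasal place assimilation): no segment meets the environment; /goapoduweikuame/ is unchanged.
Rule 2 (intervocalic spirantization): /p/ is a stop between vowels /a/ and /o/, so it spirantizes to the fricative [f]. /d/ is a stop between vowels /o/ and /u/, so it spirantizes to the fricative [z]. /k/ is a stop between vowels /i/ and /u/, so it spirantizes to the fricative [x]. /goapoduweikuame/ → goafozuweixuame.
Rule 3 (final vowel raising): /e/ is a mid vowel in word-final position, so it raises to [i]. /goafozuweixuame/ → goafozuweixuami.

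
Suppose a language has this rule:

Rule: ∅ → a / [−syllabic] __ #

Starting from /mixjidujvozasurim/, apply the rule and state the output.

mixjidujvozasurima

the form ends in the consonant /m/, so [a] is inserted word-finally.
Surface form: [mixjidujvozasurima].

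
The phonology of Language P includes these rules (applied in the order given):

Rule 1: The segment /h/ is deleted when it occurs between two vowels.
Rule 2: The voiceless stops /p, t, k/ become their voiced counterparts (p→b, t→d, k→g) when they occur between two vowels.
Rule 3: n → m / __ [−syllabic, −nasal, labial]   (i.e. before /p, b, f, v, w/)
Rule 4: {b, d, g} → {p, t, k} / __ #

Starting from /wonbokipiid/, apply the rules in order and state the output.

wombogibiit

Rule 1 (intervocalic h-deletion): no segment meets the environment; /wonbokipiid/ is unchanged.
Rule 2 (intervocalic voicing): /k/ is a voiceless stop between vowels /o/ and /i/, so it voices to [g]. /p/ is a voiceless stop between vowels /i/ and /i/, so it voices to [b]. /wonbokipiid/ → wonbogibiid.
Rule 3 (nasal place assimilation): /n/ precedes the labial consonant /b/, so it assimilates in place to [m]. /wonbogibiid/ → wombogibiid.
Rule 4 (final devoicing): /d/ is a voiced stop in word-final position, so it devoices to [t]. /wombogibiid/ → wombogibiit.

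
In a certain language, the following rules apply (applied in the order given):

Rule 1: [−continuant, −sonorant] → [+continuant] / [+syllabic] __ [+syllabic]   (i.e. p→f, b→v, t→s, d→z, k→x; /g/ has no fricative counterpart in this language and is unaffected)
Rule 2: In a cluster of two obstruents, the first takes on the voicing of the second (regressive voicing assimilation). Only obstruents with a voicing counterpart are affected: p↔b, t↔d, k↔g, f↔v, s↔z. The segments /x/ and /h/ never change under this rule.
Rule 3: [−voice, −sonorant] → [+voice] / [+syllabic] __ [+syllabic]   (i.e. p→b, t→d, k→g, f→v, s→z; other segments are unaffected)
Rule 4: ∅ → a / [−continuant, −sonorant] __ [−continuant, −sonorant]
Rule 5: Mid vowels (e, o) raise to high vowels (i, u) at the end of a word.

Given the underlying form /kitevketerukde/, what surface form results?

kizefkezerugadi

Rule 1 (intervocalic spirantization): /t/ is a stop between vowels /i/ and /e/, so it spirantizes to the fricative [s]. /t/ is a stop between vowels /e/ and /e/, so it spirantizes to the fricative [s]. /kitevketerukde/ → kisevkeserukde.
Rule 2 (regressive voicing assimilation): /v/ precedes the voiceless obstruent /k/, so it devoices to [f] by assimilation. /k/ precedes the voiced obstruent /d/, so it voices to [g] by assimilation. /kisevkeserukde/ → kisefkeserugde.
Rule 3 (intervocalic voicing): /s/ is a voiceless obstruent between vowels /i/ and /e/, so it voices to [z]. /s/ is a voiceless obstruent between vowels /e/ and /e/, so it voices to [z]. /kisefkeserugde/ → kizefkezerugde.
Rule 4 (stop-cluster a-epenthesis): /g/ and /d/ form a stop–stop cluster, so [a] is inserted between them. /kizefkezerugde/ → kizefkezerugade.
Rule 5 (final vowel raising): /e/ is a mid vowel in word-final position, so it raises to [i]. /kizefkezerugade/ → kizefkezerugadi.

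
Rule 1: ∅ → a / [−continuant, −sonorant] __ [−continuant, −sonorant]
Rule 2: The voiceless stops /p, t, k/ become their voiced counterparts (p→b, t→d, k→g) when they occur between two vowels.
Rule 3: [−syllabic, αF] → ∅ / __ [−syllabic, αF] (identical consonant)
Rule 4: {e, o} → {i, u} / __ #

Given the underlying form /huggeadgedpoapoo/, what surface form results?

hugageadagedaboabou

Rule 1 (stop-cluster a-epenthesis): /g/ and /g/ form a stop–stop cluster, so [a] is inserted between them. /d/ and /g/ form a stop–stop cluster, so [a] is inserted between them. /d/ and /p/ form a stop–stop cluster, so [a] is inserted between them. /huggeadgedpoapoo/ → hugageadagedapoapoo.
Rule 2 (intervocalic voicing): /p/ is a voiceless stop between vowels /a/ and /o/, so it voices to [b]. /p/ is a voiceless stop between vowels /a/ and /o/, so it voices to [b]. /hugageadagedapoapoo/ → hugageadagedaboaboo.
Rule 3 (degemination): no segment meets the environment; /hugageadagedaboaboo/ is unchanged.
Rule 4 (final vowel raising): /o/ is a mid vowel in word-final position, so it raises to [u]. /hugageadagedaboaboo/ → hugageadagedaboabou.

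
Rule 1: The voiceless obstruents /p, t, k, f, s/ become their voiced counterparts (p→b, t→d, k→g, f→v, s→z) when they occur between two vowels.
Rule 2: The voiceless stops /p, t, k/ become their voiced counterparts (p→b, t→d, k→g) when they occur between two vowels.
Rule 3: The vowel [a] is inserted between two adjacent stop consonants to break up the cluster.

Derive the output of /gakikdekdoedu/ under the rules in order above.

gagikadekadoedu

Rule 1 (intervocalic voicing): /k/ is a voiceless obstruent between vowels /a/ and /i/, so it voices to [g]. /gakikdekdoedu/ → gagikdekdoedu.
Rule 2 (intervocalic voicing): no segment meets the environment; /gagikdekdoedu/ is unchanged.
Rule 3 (stop-cluster a-epenthesis): /k/ and /d/ form a stop–stop cluster, so [a] is inserted between them. /k/ and /d/ form a stop–stop cluster, so [a] is inserted between them. /gagikdekdoedu/ → gagikadekadoedu.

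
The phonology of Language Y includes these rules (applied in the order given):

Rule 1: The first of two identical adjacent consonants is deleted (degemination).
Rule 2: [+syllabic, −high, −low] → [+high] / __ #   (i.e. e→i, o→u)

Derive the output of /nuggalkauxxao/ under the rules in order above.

Rule 1 (degemination): /gg/ is a geminate; the first /g/ deletes. /xx/ is a geminate; the first /x/ deletes. /nuggalkauxxao/ → nugalkauxao.
Rule 2 (final vowel raising): /o/ is a mid vowel in word-final position, so it raises to [u]. /nugalkauxao/ → nugalkauxau.

nugalkauxau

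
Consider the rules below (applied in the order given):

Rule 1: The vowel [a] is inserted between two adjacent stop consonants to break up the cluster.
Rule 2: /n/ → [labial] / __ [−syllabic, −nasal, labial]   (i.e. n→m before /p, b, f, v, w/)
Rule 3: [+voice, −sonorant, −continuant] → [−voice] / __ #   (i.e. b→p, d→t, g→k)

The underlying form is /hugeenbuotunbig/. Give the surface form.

Rule 1 (stop-cluster a-epenthesis): no segment meets the environment; /hugeenbuotunbig/ is unchanged.
Rule 2 (nasal place assimilation): /n/ precedes the labial consonant /b/, so it assimilates in place to [m]. /n/ precedes the labial consonant /b/, so it assimilates in place to [m]. /hugeenbuotunbig/ → hugeembuotumbig.
Rule 3 (final devoicing): /g/ is a voiced stop in word-final position, so it devoices to [k]. /hugeembuotumbig/ → hugeembuotumbik.

hugeembuotumbik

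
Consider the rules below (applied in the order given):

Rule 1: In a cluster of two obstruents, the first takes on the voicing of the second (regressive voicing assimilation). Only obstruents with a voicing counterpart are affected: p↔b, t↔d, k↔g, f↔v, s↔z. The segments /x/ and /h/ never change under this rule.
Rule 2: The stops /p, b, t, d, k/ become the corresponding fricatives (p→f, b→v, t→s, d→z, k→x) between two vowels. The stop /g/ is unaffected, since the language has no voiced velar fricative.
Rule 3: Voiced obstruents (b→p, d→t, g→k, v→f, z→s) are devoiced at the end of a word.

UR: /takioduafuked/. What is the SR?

Rule 1 (regressive voicing assimilation): no segment meets the environment; /takioduafuked/ is unchanged.
Rule 2 (intervocalic spirantization): /k/ is a stop between vowels /a/ and /i/, so it spirantizes to the fricative [x]. /d/ is a stop between vowels /o/ and /u/, so it spirantizes to the fricative [z]. /k/ is a stop between vowels /u/ and /e/, so it spirantizes to the fricative [x]. /takioduafuked/ → taxiozuafuxed.
Rule 3 (final devoicing): /d/ is a voiced obstruent in word-final position, so it devoices to [t]. /taxiozuafuxed/ → taxiozuafuxet.

taxiozuafuxet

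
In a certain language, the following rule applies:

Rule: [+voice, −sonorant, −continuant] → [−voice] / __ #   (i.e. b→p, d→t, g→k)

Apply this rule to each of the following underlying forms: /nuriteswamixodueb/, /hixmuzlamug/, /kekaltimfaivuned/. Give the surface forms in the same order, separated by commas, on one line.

/nuriteswamixodueb/: /b/ is a voiced stop in word-final position, so it devoices to [p]. → [nuriteswamixoduep].
/hixmuzlamug/: /g/ is a voiced stop in word-final position, so it devoices to [k]. → [hixmuzlamuk].
/kekaltimfaivuned/: /d/ is a voiced stop in word-final position, so it devoices to [t]. → [kekaltimfaivunet].

nuriteswamixoduep, hixmuzlamuk, kekaltimfaivunet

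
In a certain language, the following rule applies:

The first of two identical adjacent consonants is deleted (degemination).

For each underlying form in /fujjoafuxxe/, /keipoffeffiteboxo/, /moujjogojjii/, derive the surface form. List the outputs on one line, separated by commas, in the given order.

/fujjoafuxxe/: /jj/ is a geminate; the first /j/ deletes. /xx/ is a geminate; the first /x/ deletes. → [fujoafuxe].
/keipoffeffiteboxo/: /ff/ is a geminate; the first /f/ deletes. /ff/ is a geminate; the first /f/ deletes. → [keipofefiteboxo].
/moujjogojjii/: /jj/ is a geminate; the first /j/ deletes. /jj/ is a geminate; the first /j/ deletes. → [moujogojii].

fujoafuxe, keipofefiteboxo, moujogojii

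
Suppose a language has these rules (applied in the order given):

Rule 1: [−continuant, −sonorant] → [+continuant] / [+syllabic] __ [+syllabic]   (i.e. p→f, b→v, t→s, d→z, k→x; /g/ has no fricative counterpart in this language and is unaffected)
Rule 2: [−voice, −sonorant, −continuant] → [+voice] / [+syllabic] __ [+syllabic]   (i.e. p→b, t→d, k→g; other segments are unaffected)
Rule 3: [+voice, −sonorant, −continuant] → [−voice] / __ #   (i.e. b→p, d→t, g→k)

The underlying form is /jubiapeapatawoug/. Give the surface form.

Rule 1 (intervocalic spirantization): /b/ is a stop between vowels /u/ and /i/, so it spirantizes to the fricative [v]. /p/ is a stop between vowels /a/ and /e/, so it spirantizes to the fricative [f]. /p/ is a stop between vowels /a/ and /a/, so it spirantizes to the fricative [f]. /t/ is a stop between vowels /a/ and /a/, so it spirantizes to the fricative [s]. /jubiapeapatawoug/ → juviafeafasawoug.
Rule 2 (intervocalic voicing): no segment meets the environment; /juviafeafasawoug/ is unchanged.
Rule 3 (final devoicing): /g/ is a voiced stop in word-final position, so it devoices to [k]. /juviafeafasawoug/ → juviafeafasawouk.

juviafeafasawouk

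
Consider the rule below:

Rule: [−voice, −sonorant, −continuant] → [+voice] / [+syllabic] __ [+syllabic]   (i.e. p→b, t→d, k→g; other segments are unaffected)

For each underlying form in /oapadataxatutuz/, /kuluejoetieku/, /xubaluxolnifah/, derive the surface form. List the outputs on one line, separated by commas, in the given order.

/oapadataxatutuz/: /p/ is a voiceless stop between vowels /a/ and /a/, so it voices to [b]. /t/ is a voiceless stop between vowels /a/ and /a/, so it voices to [d]. /t/ is a voiceless stop between vowels /a/ and /u/, so it voices to [d]. /t/ is a voiceless stop between vowels /u/ and /u/, so it voices to [d]. → [oabadadaxaduduz].
/kuluejoetieku/: /t/ is a voiceless stop between vowels /e/ and /i/, so it voices to [d]. /k/ is a voiceless stop between vowels /e/ and /u/, so it voices to [g]. → [kuluejoediegu].
/xubaluxolnifah/: the rule's environment is not met; surfaces unchanged as [xubaluxolnifah].

oabadadaxaduduz, kuluejoediegu, xubaluxolnifah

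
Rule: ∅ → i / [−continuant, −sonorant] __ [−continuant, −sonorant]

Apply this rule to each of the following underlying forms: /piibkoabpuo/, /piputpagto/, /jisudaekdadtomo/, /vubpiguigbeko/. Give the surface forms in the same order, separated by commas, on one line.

/piibkoabpuo/: /b/ and /k/ form a stop–stop cluster, so [i] is inserted between them. /b/ and /p/ form a stop–stop cluster, so [i] is inserted between them. → [piibikoabipuo].
/piputpagto/: /t/ and /p/ form a stop–stop cluster, so [i] is inserted between them. /g/ and /t/ form a stop–stop cluster, so [i] is inserted between them. → [piputipagito].
/jisudaekdadtomo/: /k/ and /d/ form a stop–stop cluster, so [i] is inserted between them. /d/ and /t/ form a stop–stop cluster, so [i] is inserted between them. → [jisudaekidaditomo].
/vubpiguigbeko/: /b/ and /p/ form a stop–stop cluster, so [i] is inserted between them. /g/ and /b/ form a stop–stop cluster, so [i] is inserted between them. → [vubipiguigibeko].

piibikoabipuo, piputipagito, jisudaekidaditomo, vubipiguigibeko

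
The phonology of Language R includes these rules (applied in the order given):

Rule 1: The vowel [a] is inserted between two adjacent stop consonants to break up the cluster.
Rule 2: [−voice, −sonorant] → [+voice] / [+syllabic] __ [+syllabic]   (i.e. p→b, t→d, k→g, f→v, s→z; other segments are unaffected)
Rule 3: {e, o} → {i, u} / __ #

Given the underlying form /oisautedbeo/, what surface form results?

Rule 1 (stop-cluster a-epenthesis): /d/ and /b/ form a stop–stop cluster, so [a] is inserted between them. /oisautedbeo/ → oisautedabeo.
Rule 2 (intervocalic voicing): /s/ is a voiceless obstruent between vowels /i/ and /a/, so it voices to [z]. /t/ is a voiceless obstruent between vowels /u/ and /e/, so it voices to [d]. /oisautedabeo/ → oizaudedabeo.
Rule 3 (final vowel raising): /o/ is a mid vowel in word-final position, so it raises to [u]. /oizaudedabeo/ → oizaudedabeu.

oizaudedabeu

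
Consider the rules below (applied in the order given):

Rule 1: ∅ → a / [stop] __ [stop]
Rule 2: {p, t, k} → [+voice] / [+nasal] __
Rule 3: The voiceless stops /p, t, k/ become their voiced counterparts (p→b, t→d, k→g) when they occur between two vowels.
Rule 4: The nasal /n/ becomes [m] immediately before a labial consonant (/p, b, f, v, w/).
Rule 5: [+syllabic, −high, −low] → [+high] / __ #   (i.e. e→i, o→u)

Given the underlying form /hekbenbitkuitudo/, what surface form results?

hegabembidaguidudu

Rule 1 (stop-cluster a-epenthesis): /k/ and /b/ form a stop–stop cluster, so [a] is inserted between them. /t/ and /k/ form a stop–stop cluster, so [a] is inserted between them. /hekbenbitkuitudo/ → hekabenbitakuitudo.
Rule 2 (post-nasal voicing): no segment meets the environment; /hekabenbitakuitudo/ is unchanged.
Rule 3 (intervocalic voicing): /k/ is a voiceless stop between vowels /e/ and /a/, so it voices to [g]. /t/ is a voiceless stop between vowels /i/ and /a/, so it voices to [d]. /k/ is a voiceless stop between vowels /a/ and /u/, so it voices to [g]. /t/ is a voiceless stop between vowels /i/ and /u/, so it voices to [d]. /hekabenbitakuitudo/ → hegabenbidaguidudo.
Rule 4 (nasal place assimilation): /n/ precedes the labial consonant /b/, so it assimilates in place to [m]. /hegabenbidaguidudo/ → hegabembidaguidudo.
Rule 5 (final vowel raising): /o/ is a mid vowel in word-final position, so it raises to [u]. /hegabembidaguidudo/ → hegabembidaguidudu.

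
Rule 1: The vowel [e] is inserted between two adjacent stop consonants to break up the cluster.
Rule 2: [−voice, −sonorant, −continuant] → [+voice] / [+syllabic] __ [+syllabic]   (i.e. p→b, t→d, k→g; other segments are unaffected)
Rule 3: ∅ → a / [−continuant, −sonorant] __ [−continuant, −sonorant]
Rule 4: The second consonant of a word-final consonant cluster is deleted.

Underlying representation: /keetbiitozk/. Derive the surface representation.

Rule 1 (stop-cluster e-epenthesis): /t/ and /b/ form a stop–stop cluster, so [e] is inserted between them. /keetbiitozk/ → keetebiitozk.
Rule 2 (intervocalic voicing): /t/ is a voiceless stop between vowels /e/ and /e/, so it voices to [d]. /t/ is a voiceless stop between vowels /i/ and /o/, so it voices to [d]. /keetebiitozk/ → keedebiidozk.
Rule 3 (stop-cluster a-epenthesis): no segment meets the environment; /keedebiidozk/ is unchanged.
Rule 4 (final cluster simplification): /k/ is the second consonant of a word-final cluster /zk/, so it deletes. /keedebiidozk/ → keedebiidoz.

keedebiidoz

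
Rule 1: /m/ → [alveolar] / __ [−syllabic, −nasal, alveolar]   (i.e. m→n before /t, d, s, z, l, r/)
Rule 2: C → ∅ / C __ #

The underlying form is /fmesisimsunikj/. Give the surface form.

Rule 1 (nasal place assimilation): /m/ precedes the alveolar consonant /s/, so it assimilates in place to [n]. /fmesisimsunikj/ → fmesisinsunikj.
Rule 2 (final cluster simplification): /j/ is the second consonant of a word-final cluster /kj/, so it deletes. /fmesisinsunikj/ → fmesisinsunik.

fmesisinsunik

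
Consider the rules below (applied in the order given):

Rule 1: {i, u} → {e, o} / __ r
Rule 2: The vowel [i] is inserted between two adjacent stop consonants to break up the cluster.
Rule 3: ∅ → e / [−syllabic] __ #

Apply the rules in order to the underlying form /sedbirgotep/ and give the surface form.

sedibergotepe

Rule 1 (pre-rhotic lowering): /i/ is a high vowel immediately before /r/, so it lowers to [e]. /sedbirgotep/ → sedbergotep.
Rule 2 (stop-cluster i-epenthesis): /d/ and /b/ form a stop–stop cluster, so [i] is inserted between them. /sedbergotep/ → sedibergotep.
Rule 3 (final e-epenthesis): the form ends in the consonant /p/, so [e] is inserted word-finally. /sedibergotep/ → sedibergotepe.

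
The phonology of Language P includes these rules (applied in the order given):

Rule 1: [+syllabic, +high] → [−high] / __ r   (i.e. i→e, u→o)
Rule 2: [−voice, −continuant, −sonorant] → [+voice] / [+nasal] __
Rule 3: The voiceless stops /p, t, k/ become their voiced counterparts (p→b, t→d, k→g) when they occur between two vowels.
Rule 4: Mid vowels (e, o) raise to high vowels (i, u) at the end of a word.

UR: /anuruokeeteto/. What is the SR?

anoruogeededu

Rule 1 (pre-rhotic lowering): /u/ is a high vowel immediately before /r/, so it lowers to [o]. /anuruokeeteto/ → anoruokeeteto.
Rule 2 (post-nasal voicing): no segment meets the environment; /anoruokeeteto/ is unchanged.
Rule 3 (intervocalic voicing): /k/ is a voiceless stop between vowels /o/ and /e/, so it voices to [g]. /t/ is a voiceless stop between vowels /e/ and /e/, so it voices to [d]. /t/ is a voiceless stop between vowels /e/ and /o/, so it voices to [d]. /anoruokeeteto/ → anoruogeededo.
Rule 4 (final vowel raising): /o/ is a mid vowel in word-final position, so it raises to [u]. /anoruogeededo/ → anoruogeededu.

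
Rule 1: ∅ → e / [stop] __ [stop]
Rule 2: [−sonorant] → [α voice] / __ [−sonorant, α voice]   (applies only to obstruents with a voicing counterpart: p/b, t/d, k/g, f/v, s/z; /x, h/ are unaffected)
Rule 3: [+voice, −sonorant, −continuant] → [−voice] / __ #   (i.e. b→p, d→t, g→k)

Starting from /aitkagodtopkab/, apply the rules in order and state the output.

aitekagodetopekap

Rule 1 (stop-cluster e-epenthesis): /t/ and /k/ form a stop–stop cluster, so [e] is inserted between them. /d/ and /t/ form a stop–stop cluster, so [e] is inserted between them. /p/ and /k/ form a stop–stop cluster, so [e] is inserted between them. /aitkagodtopkab/ → aitekagodetopekab.
Rule 2 (regressive voicing assimilation): no segment meets the environment; /aitekagodetopekab/ is unchanged.
Rule 3 (final devoicing): /b/ is a voiced stop in word-final position, so it devoices to [p]. /aitekagodetopekab/ → aitekagodetopekap.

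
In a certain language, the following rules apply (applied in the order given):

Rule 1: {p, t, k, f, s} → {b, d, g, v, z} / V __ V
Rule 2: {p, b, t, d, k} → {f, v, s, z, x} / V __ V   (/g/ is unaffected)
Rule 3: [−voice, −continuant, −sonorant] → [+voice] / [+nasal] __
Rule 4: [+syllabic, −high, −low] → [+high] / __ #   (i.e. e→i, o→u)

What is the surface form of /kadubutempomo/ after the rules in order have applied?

kazuvuzembomu

Rule 1 (intervocalic voicing): /t/ is a voiceless obstruent between vowels /u/ and /e/, so it voices to [d]. /kadubutempomo/ → kadubudempomo.
Rule 2 (intervocalic spirantization): /d/ is a stop between vowels /a/ and /u/, so it spirantizes to the fricative [z]. /b/ is a stop between vowels /u/ and /u/, so it spirantizes to the fricative [v]. /d/ is a stop between vowels /u/ and /e/, so it spirantizes to the fricative [z]. /kadubudempomo/ → kazuvuzempomo.
Rule 3 (post-nasal voicing): /p/ is a voiceless stop immediately after the nasal /m/, so it voices to [b]. /kazuvuzempomo/ → kazuvuzembomo.
Rule 4 (final vowel raising): /o/ is a mid vowel in word-final position, so it raises to [u]. /kazuvuzembomo/ → kazuvuzembomu.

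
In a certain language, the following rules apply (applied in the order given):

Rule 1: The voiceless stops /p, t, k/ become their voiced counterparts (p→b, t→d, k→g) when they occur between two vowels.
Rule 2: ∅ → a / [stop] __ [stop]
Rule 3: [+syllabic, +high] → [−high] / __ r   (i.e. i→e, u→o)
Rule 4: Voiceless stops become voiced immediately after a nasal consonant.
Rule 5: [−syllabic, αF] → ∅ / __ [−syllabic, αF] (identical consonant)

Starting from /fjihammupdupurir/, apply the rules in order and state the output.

fjihamupaduborer

Rule 1 (intervocalic voicing): /p/ is a voiceless stop between vowels /u/ and /u/, so it voices to [b]. /fjihammupdupurir/ → fjihammupduburir.
Rule 2 (stop-cluster a-epenthesis): /p/ and /d/ form a stop–stop cluster, so [a] is inserted between them. /fjihammupduburir/ → fjihammupaduburir.
Rule 3 (pre-rhotic lowering): /u/ is a high vowel immediately before /r/, so it lowers to [o]. /i/ is a high vowel immediately before /r/, so it lowers to [e]. /fjihammupaduburir/ → fjihammupaduborer.
Rule 4 (post-nasal voicing): no segment meets the environment; /fjihammupaduborer/ is unchanged.
Rule 5 (degemination): /mm/ is a geminate; the first /m/ deletes. /fjihammupaduborer/ → fjihamupaduborer.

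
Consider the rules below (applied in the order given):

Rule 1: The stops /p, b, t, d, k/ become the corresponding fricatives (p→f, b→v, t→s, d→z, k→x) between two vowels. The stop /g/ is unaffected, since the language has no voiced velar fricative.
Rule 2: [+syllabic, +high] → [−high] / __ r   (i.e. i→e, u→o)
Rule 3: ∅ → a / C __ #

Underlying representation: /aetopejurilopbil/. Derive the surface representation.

aesofejorilopbila

Rule 1 (intervocalic spirantization): /t/ is a stop between vowels /e/ and /o/, so it spirantizes to the fricative [s]. /p/ is a stop between vowels /o/ and /e/, so it spirantizes to the fricative [f]. /aetopejurilopbil/ → aesofejurilopbil.
Rule 2 (pre-rhotic lowering): /u/ is a high vowel immediately before /r/, so it lowers to [o]. /aesofejurilopbil/ → aesofejorilopbil.
Rule 3 (final a-epenthesis): the form ends in the consonant /l/, so [a] is inserted word-finally. /aesofejorilopbil/ → aesofejorilopbila.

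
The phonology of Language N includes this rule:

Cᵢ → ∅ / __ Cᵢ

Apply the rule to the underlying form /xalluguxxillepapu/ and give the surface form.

/ll/ is a geminate; the first /l/ deletes.
/xx/ is a geminate; the first /x/ deletes.
/ll/ is a geminate; the first /l/ deletes.
The other instances of /x/, /l/, /g/, /p/ do not occur in the required environment and remain unchanged.
Surface form: [xaluguxilepapu].

xaluguxilepapu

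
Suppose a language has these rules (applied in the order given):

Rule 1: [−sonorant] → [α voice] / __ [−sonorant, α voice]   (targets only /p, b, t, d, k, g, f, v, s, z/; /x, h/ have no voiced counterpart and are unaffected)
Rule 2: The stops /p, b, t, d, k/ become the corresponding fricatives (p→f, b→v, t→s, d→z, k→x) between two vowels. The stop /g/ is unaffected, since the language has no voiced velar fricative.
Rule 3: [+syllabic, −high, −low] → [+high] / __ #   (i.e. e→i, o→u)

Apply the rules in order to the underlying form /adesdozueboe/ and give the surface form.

Rule 1 (regressive voicing assimilation): /s/ precedes the voiced obstruent /d/, so it voices to [z] by assimilation. /adesdozueboe/ → adezdozueboe.
Rule 2 (intervocalic spirantization): /d/ is a stop between vowels /a/ and /e/, so it spirantizes to the fricative [z]. /b/ is a stop between vowels /e/ and /o/, so it spirantizes to the fricative [v]. /adezdozueboe/ → azezdozuevoe.
Rule 3 (final vowel raising): /e/ is a mid vowel in word-final position, so it raises to [i]. /azezdozuevoe/ → azezdozuevoi.

azezdozuevoi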